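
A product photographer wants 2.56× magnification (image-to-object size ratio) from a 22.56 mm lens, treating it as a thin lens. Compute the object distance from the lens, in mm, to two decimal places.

With m = dᵢ/dₒ and 1/f = 1/dₒ + 1/dᵢ, substituting dᵢ = m·dₒ gives 1/f = (1 + 1/m)/dₒ, hence dₒ = f·(1 + 1/m).
dₒ = 22.56 × (1 + 1/2.56) = 22.56 × 1.39062 ≈ 31.372 mm.

31.37 mm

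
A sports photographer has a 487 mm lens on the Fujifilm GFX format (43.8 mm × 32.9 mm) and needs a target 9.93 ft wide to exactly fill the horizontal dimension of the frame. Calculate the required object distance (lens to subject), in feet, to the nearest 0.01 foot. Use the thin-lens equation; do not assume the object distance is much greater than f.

W: 9.93 ft × 304.8 mm/ft = 3026.66 mm.
Magnification m = w/W = dᵢ/dₒ; combined with 1/f = 1/dₒ + 1/dᵢ this gives dₒ = f·(1 + W/w).
dₒ = 487 mm × (1 + 3026.66/43.8) = 487 × 70.1019 ≈ 34139.633 mm = 34139.633/304.8 ft = 112.007 ft.

112.01 ft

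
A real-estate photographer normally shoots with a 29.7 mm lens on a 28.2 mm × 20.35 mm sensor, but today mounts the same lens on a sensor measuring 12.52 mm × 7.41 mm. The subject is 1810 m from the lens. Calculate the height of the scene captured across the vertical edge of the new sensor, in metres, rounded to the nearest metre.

452 m

The focal length stays 29.7 mm; the relevant sensor dimension is now h = 7.41 mm. Object distance dₒ = 1810 m = 1.81e+06 mm.
Thin-lens field height W = h·(dₒ − f)/f = 7.41 × (1.81e+06 − 29.7)/29.7 ≈ 451578.449 mm = 451.578 m.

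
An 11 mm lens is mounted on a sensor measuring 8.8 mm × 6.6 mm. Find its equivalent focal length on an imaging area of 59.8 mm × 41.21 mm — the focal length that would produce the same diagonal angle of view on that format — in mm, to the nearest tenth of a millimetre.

Sensor diagonal = √(8.8² + 6.6²) = √121.0000 ≈ 11.0000 mm.
Sensor diagonal = √(59.8² + 41.21²) = √5274.3041 ≈ 72.6244 mm.
Equal angle of view means equal diagonal/f ratio, so f₂ = f₁ · (diagonal₂/diagonal₁) = 11 × 72.6244/11.0000.
f₂ = 11 × 6.60222 ≈ 72.624 mm.

72.6 mm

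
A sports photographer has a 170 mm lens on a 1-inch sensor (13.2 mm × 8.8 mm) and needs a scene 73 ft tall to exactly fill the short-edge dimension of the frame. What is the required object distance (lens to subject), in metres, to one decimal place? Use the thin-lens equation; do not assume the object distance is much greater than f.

W: 73 ft × 304.8 mm/ft = 22250.40 mm.
Magnification m = h/W = dᵢ/dₒ; combined with 1/f = 1/dₒ + 1/dᵢ this gives dₒ = f·(1 + W/h).
dₒ = 170 mm × (1 + 22250.4/8.8) = 170 × 2529.4545 ≈ 430007.259 mm = 430.007 m.

430.0 m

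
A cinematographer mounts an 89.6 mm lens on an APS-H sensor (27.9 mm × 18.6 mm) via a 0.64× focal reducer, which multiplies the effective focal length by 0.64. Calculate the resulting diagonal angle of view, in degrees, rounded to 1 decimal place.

32.6°

Effective focal length f = 89.6 × 0.64 = 57.344 mm.
Sensor diagonal = √(27.9² + 18.6²) = √1124.3700 ≈ 33.5316 mm.
α = 2·arctan(33.532 / (2 × 57.344)) = 2·arctan(0.29237) ≈ 32.5949°.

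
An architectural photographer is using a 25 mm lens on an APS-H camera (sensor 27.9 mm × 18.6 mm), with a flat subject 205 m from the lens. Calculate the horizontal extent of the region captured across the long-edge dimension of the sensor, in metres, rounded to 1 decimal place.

228.8 m

dₒ: 205 m = 205000 mm.
Similar triangles through the lens centre give W/dₒ = w/dᵢ; with 1/f = 1/dₒ + 1/dᵢ this gives W = w·(dₒ − f)/f.
W = 27.9 mm × (205000 − 25) / 25 = 27.9 × 8199.0000 ≈ 228752.100 mm = 228.752 m.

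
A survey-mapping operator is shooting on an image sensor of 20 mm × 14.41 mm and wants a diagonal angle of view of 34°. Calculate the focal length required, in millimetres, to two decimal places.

40.31 mm

Sensor diagonal = √(20² + 14.41²) = √607.6481 ≈ 24.6505 mm.
From α = 2·arctan(d/2f) we get f = d / (2·tan(α/2)).
With d = 24.6505 mm and α/2 = 17°, tan(α/2) ≈ 0.30573, so f ≈ 24.6505 / 0.61146 ≈ 40.3141 mm.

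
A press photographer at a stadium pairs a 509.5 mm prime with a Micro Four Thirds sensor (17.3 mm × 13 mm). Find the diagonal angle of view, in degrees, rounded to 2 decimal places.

2.43°

Sensor diagonal = √(17.3² + 13²) = √468.2900 ≈ 21.6400 mm.
Angle of view α = 2·arctan(d/2f) with d = 21.6400 mm and f = 509.5 mm.
d/2f = 0.02124; arctan(0.02124) ≈ 1.2166°, so α ≈ 2.4332°.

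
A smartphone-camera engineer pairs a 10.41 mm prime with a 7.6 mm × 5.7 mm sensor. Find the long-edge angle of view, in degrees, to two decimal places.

40.11°

Angle of view α = 2·arctan(w/2f) with w = 7.6 mm and f = 10.41 mm.
w/2f = 0.36503; arctan(0.36503) ≈ 20.0538°, so α ≈ 40.1076°.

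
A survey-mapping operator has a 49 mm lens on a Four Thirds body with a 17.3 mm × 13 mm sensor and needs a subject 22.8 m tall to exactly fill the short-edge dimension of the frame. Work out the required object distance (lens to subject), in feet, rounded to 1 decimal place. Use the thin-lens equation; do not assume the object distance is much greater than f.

W: 22.8 m = 22800 mm.
Magnification m = h/W = dᵢ/dₒ; combined with 1/f = 1/dₒ + 1/dᵢ this gives dₒ = f·(1 + W/h).
dₒ = 49 mm × (1 + 22800/13) = 49 × 1754.8462 ≈ 85987.462 mm = 85987.462/304.8 ft = 282.111 ft.

282.1 ft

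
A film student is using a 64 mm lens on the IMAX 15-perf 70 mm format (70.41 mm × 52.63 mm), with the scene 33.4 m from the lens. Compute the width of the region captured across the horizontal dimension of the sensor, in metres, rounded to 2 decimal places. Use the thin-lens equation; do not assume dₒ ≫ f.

dₒ: 33.4 m = 33400 mm.
Similar triangles through the lens centre give W/dₒ = w/dᵢ; with 1/f = 1/dₒ + 1/dᵢ this gives W = w·(dₒ − f)/f.
W = 70.41 mm × (33400 − 64) / 64 = 70.41 × 520.8750 ≈ 36674.809 mm = 36.6748 m.

36.67 m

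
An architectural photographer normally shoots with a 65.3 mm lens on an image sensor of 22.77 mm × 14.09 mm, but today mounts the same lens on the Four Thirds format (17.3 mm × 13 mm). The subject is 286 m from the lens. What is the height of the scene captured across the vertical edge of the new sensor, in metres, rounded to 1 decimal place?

56.9 m

The focal length stays 65.3 mm; the relevant sensor dimension is now h = 13 mm. Object distance dₒ = 286 m = 286000 mm.
Thin-lens field height W = h·(dₒ − f)/f = 13 × (286000 − 65.3)/65.3 ≈ 56924.213 mm = 56.9242 m.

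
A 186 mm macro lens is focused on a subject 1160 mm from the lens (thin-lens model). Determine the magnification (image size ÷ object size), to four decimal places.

Thin lens: 1/f = 1/dₒ + 1/dᵢ → 1/dᵢ = 1/186 − 1/1160 = 0.0045143 mm⁻¹, so dᵢ ≈ 221.5195 mm.
Magnification m = dᵢ/dₒ = 221.5195/1160 ≈ 0.19097.

0.1910×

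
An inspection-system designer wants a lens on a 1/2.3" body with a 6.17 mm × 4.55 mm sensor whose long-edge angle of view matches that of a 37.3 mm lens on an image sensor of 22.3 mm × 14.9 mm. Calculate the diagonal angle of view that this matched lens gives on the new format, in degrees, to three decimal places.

40.752°

Equal long-edge AOV ⇒ f₂ = f₁ · 6.17/22.3 = 37.3 × 0.27668 ≈ 10.3202 mm.
Sensor diagonal = √(6.17² + 4.55²) = √58.7714 ≈ 7.6663 mm.
Diagonal AOV on the new format = 2·arctan(7.6663 / (2 × 10.3202)) = 2·arctan(0.37142) ≈ 40.7519°.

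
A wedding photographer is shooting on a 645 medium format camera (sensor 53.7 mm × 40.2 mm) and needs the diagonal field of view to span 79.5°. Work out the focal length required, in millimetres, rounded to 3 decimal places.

40.327 mm

Sensor diagonal = √(53.7² + 40.2²) = √4499.7300 ≈ 67.0800 mm.
From α = 2·arctan(d/2f) we get f = d / (2·tan(α/2)).
With d = 67.0800 mm and α/2 = 39.75°, tan(α/2) ≈ 0.83169, so f ≈ 67.0800 / 1.66338 ≈ 40.3275 mm.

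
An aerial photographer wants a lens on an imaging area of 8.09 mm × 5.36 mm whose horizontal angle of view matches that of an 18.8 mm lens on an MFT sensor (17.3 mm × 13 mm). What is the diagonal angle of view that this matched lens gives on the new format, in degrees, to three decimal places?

57.791°

Equal horizontal AOV ⇒ f₂ = f₁ · 8.09/17.3 = 18.8 × 0.46763 ≈ 8.7914 mm.
Sensor diagonal = √(8.09² + 5.36²) = √94.1777 ≈ 9.7045 mm.
Diagonal AOV on the new format = 2·arctan(9.7045 / (2 × 8.7914)) = 2·arctan(0.55193) ≈ 57.7912°.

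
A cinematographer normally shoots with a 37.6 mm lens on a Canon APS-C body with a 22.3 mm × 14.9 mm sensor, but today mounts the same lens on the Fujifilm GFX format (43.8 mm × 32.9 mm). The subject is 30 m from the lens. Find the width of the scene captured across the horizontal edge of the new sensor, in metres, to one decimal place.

The focal length stays 37.6 mm; the relevant sensor dimension is now w = 43.8 mm. Object distance dₒ = 30 m = 30000 mm.
Thin-lens field width W = w·(dₒ − f)/f = 43.8 × (30000 − 37.6)/37.6 ≈ 34903.009 mm = 34.903 m.

34.9 m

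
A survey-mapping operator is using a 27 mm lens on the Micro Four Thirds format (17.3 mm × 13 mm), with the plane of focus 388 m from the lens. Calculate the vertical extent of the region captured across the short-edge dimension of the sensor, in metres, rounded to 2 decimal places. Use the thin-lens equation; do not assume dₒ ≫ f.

186.80 m

dₒ: 388 m = 388000 mm.
Similar triangles through the lens centre give W/dₒ = h/dᵢ; with 1/f = 1/dₒ + 1/dᵢ this gives W = h·(dₒ − f)/f.
W = 13 mm × (388000 − 27) / 27 = 13 × 14369.3704 ≈ 186801.815 mm = 186.802 m.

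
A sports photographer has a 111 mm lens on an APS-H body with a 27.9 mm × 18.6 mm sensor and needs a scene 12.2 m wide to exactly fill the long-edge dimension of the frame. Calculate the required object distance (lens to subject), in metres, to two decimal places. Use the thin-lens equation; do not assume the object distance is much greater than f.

48.65 m

W: 12.2 m = 12200 mm.
Magnification m = w/W = dᵢ/dₒ; combined with 1/f = 1/dₒ + 1/dᵢ this gives dₒ = f·(1 + W/w).
dₒ = 111 mm × (1 + 12200/27.9) = 111 × 438.2760 ≈ 48648.634 mm = 48.6486 m.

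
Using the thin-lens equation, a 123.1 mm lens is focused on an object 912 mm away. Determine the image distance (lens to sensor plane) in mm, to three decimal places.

142.309 mm

1/dᵢ = 1/f − 1/dₒ = 1/123.1 − 1/912 = 0.0070270 mm⁻¹.
dᵢ = 1/0.0070270 ≈ 142.3085 mm.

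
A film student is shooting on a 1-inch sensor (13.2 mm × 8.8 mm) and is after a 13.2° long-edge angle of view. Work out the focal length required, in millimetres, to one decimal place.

57.0 mm

From α = 2·arctan(w/2f) we get f = w / (2·tan(α/2)).
With w = 13.2 mm and α/2 = 6.6°, tan(α/2) ≈ 0.11570, so f ≈ 13.2 / 0.23141 ≈ 57.0421 mm.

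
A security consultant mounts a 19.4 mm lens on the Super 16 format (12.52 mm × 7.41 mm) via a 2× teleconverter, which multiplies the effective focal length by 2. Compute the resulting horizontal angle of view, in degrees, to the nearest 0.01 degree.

Effective focal length f = 19.4 × 2 = 38.8 mm.
α = 2·arctan(12.52 / (2 × 38.8)) = 2·arctan(0.16134) ≈ 18.3303°.

18.33°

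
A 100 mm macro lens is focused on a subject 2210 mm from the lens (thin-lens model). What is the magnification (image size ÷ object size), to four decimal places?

0.0474×

Thin lens: 1/f = 1/dₒ + 1/dᵢ → 1/dᵢ = 1/100 − 1/2210 = 0.0095475 mm⁻¹, so dᵢ ≈ 104.7393 mm.
Magnification m = dᵢ/dₒ = 104.7393/2210 ≈ 0.04739.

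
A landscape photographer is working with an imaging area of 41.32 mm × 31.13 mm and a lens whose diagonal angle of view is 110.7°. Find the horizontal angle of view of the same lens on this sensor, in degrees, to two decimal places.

98.26°

Sensor diagonal = √(41.32² + 31.13²) = √2676.4193 ≈ 51.7341 mm.
From the diagonal AOV: f = 51.7341 / (2·tan(55.35°)) = 51.7341 / 2.89376 ≈ 17.8778 mm.
Horizontal AOV = 2·arctan(41.32 / (2 × 17.8778)) = 2·arctan(1.15562) ≈ 98.2584°.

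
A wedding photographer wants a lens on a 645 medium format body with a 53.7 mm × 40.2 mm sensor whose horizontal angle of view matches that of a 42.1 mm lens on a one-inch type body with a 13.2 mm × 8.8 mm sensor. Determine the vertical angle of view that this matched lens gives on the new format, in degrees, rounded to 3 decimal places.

Equal horizontal AOV ⇒ f₂ = f₁ · 53.7/13.2 = 42.1 × 4.06818 ≈ 171.2705 mm.
Vertical AOV on the new format = 2·arctan(40.2 / (2 × 171.2705)) = 2·arctan(0.11736) ≈ 13.3870°.

13.387°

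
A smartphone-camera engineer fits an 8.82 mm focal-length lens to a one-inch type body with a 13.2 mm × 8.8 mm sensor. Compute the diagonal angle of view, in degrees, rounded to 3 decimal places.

Sensor diagonal = √(13.2² + 8.8²) = √251.6800 ≈ 15.8644 mm.
Angle of view α = 2·arctan(d/2f) with d = 15.8644 mm and f = 8.82 mm.
d/2f = 0.89934; arctan(0.89934) ≈ 41.9664°, so α ≈ 83.9329°.

83.933°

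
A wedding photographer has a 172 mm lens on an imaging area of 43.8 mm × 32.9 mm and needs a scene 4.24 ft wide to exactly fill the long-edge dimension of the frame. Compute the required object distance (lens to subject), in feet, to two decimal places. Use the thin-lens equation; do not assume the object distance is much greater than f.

W: 4.24 ft × 304.8 mm/ft = 1292.35 mm.
Magnification m = w/W = dᵢ/dₒ; combined with 1/f = 1/dₒ + 1/dᵢ this gives dₒ = f·(1 + W/w).
dₒ = 172 mm × (1 + 1292.35/43.8) = 172 × 30.5058 ≈ 5246.989 mm = 5246.989/304.8 ft = 17.2145 ft.

17.21 ft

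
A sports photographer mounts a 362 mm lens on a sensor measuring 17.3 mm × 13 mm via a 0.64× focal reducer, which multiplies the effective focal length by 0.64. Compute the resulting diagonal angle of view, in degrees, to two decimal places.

Effective focal length f = 362 × 0.64 = 231.68 mm.
Sensor diagonal = √(17.3² + 13²) = √468.2900 ≈ 21.6400 mm.
α = 2·arctan(21.640 / (2 × 231.68)) = 2·arctan(0.04670) ≈ 5.3478°.

5.35°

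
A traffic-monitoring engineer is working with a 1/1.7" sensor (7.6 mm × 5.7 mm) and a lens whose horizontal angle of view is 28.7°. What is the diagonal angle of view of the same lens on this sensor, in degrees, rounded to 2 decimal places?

35.47°

From the horizontal AOV: f = 7.6 / (2·tan(14.35°)) = 7.6 / 0.51165 ≈ 14.8538 mm.
Sensor diagonal = √(7.6² + 5.7²) = √90.2500 ≈ 9.5000 mm.
Diagonal AOV = 2·arctan(9.5000 / (2 × 14.8538)) = 2·arctan(0.31978) ≈ 35.4668°.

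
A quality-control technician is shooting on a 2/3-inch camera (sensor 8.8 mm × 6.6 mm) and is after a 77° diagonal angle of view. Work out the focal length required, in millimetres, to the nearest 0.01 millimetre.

6.91 mm

Sensor diagonal = √(8.8² + 6.6²) = √121.0000 ≈ 11.0000 mm.
From α = 2·arctan(d/2f) we get f = d / (2·tan(α/2)).
With d = 11.0000 mm and α/2 = 38.5°, tan(α/2) ≈ 0.79544, so f ≈ 11.0000 / 1.59087 ≈ 6.9144 mm.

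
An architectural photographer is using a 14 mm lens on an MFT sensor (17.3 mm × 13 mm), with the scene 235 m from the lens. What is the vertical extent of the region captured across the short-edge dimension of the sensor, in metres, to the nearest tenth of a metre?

dₒ: 235 m = 235000 mm.
Similar triangles through the lens centre give W/dₒ = h/dᵢ; with 1/f = 1/dₒ + 1/dᵢ this gives W = h·(dₒ − f)/f.
W = 13 mm × (235000 − 14) / 14 = 13 × 16784.7143 ≈ 218201.286 mm = 218.201 m.

218.2 m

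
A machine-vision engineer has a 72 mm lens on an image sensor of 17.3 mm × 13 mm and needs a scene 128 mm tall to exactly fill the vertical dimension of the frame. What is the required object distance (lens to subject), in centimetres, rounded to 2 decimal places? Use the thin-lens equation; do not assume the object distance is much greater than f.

78.09 cm

Magnification m = h/W = dᵢ/dₒ; combined with 1/f = 1/dₒ + 1/dᵢ this gives dₒ = f·(1 + W/h).
dₒ = 72 mm × (1 + 128/13) = 72 × 10.8462 ≈ 780.923 mm = 78.0923 cm.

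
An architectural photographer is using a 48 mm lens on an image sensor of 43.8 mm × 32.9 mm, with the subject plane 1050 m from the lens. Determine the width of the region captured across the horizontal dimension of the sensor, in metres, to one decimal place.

dₒ: 1050 m = 1.05e+06 mm.
Similar triangles through the lens centre give W/dₒ = w/dᵢ; with 1/f = 1/dₒ + 1/dᵢ this gives W = w·(dₒ − f)/f.
W = 43.8 mm × (1.05e+06 − 48) / 48 = 43.8 × 21874.0000 ≈ 958081.200 mm = 958.081 m.

958.1 m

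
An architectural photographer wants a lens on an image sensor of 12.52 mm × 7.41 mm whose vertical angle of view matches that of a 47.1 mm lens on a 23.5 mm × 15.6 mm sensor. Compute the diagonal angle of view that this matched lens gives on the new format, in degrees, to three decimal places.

Equal vertical AOV ⇒ f₂ = f₁ · 7.41/15.6 = 47.1 × 0.47500 ≈ 22.3725 mm.
Sensor diagonal = √(12.52² + 7.41²) = √211.6585 ≈ 14.5485 mm.
Diagonal AOV on the new format = 2·arctan(14.5485 / (2 × 22.3725)) = 2·arctan(0.32514) ≈ 36.0231°.

36.023°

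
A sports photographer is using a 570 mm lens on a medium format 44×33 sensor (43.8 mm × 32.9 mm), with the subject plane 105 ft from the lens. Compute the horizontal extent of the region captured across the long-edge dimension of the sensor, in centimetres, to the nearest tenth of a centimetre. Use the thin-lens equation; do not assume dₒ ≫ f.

dₒ: 105 ft × 304.8 mm/ft = 32004.00 mm.
Similar triangles through the lens centre give W/dₒ = w/dᵢ; with 1/f = 1/dₒ + 1/dᵢ this gives W = w·(dₒ − f)/f.
W = 43.8 mm × (32004 − 570) / 570 = 43.8 × 55.1474 ≈ 2415.455 mm = 241.545 cm.

241.5 cm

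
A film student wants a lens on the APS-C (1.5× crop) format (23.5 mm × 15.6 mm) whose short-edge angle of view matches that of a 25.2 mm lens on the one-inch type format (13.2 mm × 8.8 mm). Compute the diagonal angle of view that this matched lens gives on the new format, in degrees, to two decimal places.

35.04°

Equal short-edge AOV ⇒ f₂ = f₁ · 15.6/8.8 = 25.2 × 1.77273 ≈ 44.6727 mm.
Sensor diagonal = √(23.5² + 15.6²) = √795.6100 ≈ 28.2066 mm.
Diagonal AOV on the new format = 2·arctan(28.2066 / (2 × 44.6727)) = 2·arctan(0.31570) ≈ 35.0420°.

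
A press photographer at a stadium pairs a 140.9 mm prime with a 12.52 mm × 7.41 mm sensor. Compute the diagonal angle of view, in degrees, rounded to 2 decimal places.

5.91°

Sensor diagonal = √(12.52² + 7.41²) = √211.6585 ≈ 14.5485 mm.
Angle of view α = 2·arctan(d/2f) with d = 14.5485 mm and f = 140.9 mm.
d/2f = 0.05163; arctan(0.05163) ≈ 2.9554°, so α ≈ 5.9108°.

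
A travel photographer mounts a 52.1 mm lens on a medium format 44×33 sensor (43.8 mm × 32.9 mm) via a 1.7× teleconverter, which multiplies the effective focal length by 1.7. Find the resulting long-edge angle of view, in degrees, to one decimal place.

27.8°

Effective focal length f = 52.1 × 1.7 = 88.57 mm.
α = 2·arctan(43.8 / (2 × 88.57)) = 2·arctan(0.24726) ≈ 27.7770°.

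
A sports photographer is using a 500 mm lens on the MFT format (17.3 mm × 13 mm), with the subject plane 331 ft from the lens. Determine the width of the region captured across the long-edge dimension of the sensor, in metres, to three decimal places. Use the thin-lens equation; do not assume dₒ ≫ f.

dₒ: 331 ft × 304.8 mm/ft = 100888.80 mm.
Similar triangles through the lens centre give W/dₒ = w/dᵢ; with 1/f = 1/dₒ + 1/dᵢ this gives W = w·(dₒ − f)/f.
W = 17.3 mm × (100889 − 500) / 500 = 17.3 × 200.7776 ≈ 3473.452 mm = 3.47345 m.

3.473 m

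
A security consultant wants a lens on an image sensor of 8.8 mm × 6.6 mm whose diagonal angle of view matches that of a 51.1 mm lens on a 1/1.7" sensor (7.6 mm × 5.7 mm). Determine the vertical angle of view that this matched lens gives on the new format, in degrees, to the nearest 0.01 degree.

Sensor diagonal = √(7.6² + 5.7²) = √90.2500 ≈ 9.5000 mm.
Sensor diagonal = √(8.8² + 6.6²) = √121.0000 ≈ 11.0000 mm.
Equal diagonal AOV ⇒ f₂ = f₁ · 11.0000/9.5000 = 51.1 × 1.15789 ≈ 59.1684 mm.
Vertical AOV on the new format = 2·arctan(6.6 / (2 × 59.1684)) = 2·arctan(0.05577) ≈ 6.3845°.

6.38°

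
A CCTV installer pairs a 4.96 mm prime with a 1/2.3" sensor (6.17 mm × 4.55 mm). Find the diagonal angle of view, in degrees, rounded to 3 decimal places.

75.394°

Sensor diagonal = √(6.17² + 4.55²) = √58.7714 ≈ 7.6663 mm.
Angle of view α = 2·arctan(d/2f) with d = 7.6663 mm and f = 4.96 mm.
d/2f = 0.77281; arctan(0.77281) ≈ 37.6971°, so α ≈ 75.3942°.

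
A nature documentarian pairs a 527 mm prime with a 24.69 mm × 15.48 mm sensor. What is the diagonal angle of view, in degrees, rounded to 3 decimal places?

Sensor diagonal = √(24.69² + 15.48²) = √849.2265 ≈ 29.1415 mm.
Angle of view α = 2·arctan(d/2f) with d = 29.1415 mm and f = 527 mm.
d/2f = 0.02765; arctan(0.02765) ≈ 1.5837°, so α ≈ 3.1675°.

3.167°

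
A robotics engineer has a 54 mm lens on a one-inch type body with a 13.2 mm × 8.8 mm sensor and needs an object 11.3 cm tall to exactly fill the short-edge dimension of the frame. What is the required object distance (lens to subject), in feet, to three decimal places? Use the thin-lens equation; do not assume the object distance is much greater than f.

2.452 ft

W: 11.3 cm = 113 mm.
Magnification m = h/W = dᵢ/dₒ; combined with 1/f = 1/dₒ + 1/dᵢ this gives dₒ = f·(1 + W/h).
dₒ = 54 mm × (1 + 113/8.8) = 54 × 13.8409 ≈ 747.409 mm = 747.409/304.8 ft = 2.45213 ft.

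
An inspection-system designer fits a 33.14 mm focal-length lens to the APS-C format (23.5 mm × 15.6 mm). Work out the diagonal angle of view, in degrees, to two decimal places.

46.11°

Sensor diagonal = √(23.5² + 15.6²) = √795.6100 ≈ 28.2066 mm.
Angle of view α = 2·arctan(d/2f) with d = 28.2066 mm and f = 33.14 mm.
d/2f = 0.42557; arctan(0.42557) ≈ 23.0530°, so α ≈ 46.1060°.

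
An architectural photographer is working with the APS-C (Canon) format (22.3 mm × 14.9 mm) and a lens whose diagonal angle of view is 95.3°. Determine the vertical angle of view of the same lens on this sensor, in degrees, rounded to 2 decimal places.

62.72°

Sensor diagonal = √(22.3² + 14.9²) = √719.3000 ≈ 26.8198 mm.
From the diagonal AOV: f = 26.8198 / (2·tan(47.65°)) = 26.8198 / 2.19412 ≈ 12.2235 mm.
Vertical AOV = 2·arctan(14.9 / (2 × 12.2235)) = 2·arctan(0.60948) ≈ 62.7232°.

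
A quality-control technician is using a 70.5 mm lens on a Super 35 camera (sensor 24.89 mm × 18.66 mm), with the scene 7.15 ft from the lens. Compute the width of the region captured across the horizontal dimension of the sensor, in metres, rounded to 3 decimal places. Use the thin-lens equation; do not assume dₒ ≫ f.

dₒ: 7.15 ft × 304.8 mm/ft = 2179.32 mm.
Similar triangles through the lens centre give W/dₒ = w/dᵢ; with 1/f = 1/dₒ + 1/dᵢ this gives W = w·(dₒ − f)/f.
W = 24.89 mm × (2179.32 − 70.5) / 70.5 = 24.89 × 29.9123 ≈ 744.518 mm = 0.744518 m.

0.745 m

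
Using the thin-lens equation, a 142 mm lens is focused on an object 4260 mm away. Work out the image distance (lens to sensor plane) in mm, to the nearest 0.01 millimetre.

146.90 mm

1/dᵢ = 1/f − 1/dₒ = 1/142 − 1/4260 = 0.0068075 mm⁻¹.
dᵢ = 1/0.0068075 ≈ 146.8966 mm.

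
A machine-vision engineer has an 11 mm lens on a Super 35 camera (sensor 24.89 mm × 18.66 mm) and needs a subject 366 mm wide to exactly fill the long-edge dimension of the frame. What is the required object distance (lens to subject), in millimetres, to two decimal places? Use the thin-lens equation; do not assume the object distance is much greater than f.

Magnification m = w/W = dᵢ/dₒ; combined with 1/f = 1/dₒ + 1/dᵢ this gives dₒ = f·(1 + W/w).
dₒ = 11 mm × (1 + 366/24.89) = 11 × 15.7047 ≈ 172.752 mm.

172.75 mm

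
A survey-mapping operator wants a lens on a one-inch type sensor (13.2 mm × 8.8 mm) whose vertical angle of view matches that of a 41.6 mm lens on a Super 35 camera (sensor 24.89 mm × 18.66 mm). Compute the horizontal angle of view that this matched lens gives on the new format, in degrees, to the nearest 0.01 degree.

Equal vertical AOV ⇒ f₂ = f₁ · 8.8/18.66 = 41.6 × 0.47160 ≈ 19.6184 mm.
Horizontal AOV on the new format = 2·arctan(13.2 / (2 × 19.6184)) = 2·arctan(0.33642) ≈ 37.1878°.

37.19°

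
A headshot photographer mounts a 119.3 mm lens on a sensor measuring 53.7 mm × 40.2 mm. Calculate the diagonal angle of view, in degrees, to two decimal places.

Sensor diagonal = √(53.7² + 40.2²) = √4499.7300 ≈ 67.0800 mm.
Angle of view α = 2·arctan(d/2f) with d = 67.0800 mm and f = 119.3 mm.
d/2f = 0.28114; arctan(0.28114) ≈ 15.7028°, so α ≈ 31.4056°.

31.41°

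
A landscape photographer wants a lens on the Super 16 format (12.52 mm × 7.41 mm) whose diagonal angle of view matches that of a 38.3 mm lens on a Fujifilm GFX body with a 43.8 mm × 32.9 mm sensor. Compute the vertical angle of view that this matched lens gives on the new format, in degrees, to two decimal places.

Sensor diagonal = √(43.8² + 32.9²) = √3000.8500 ≈ 54.7800 mm.
Sensor diagonal = √(12.52² + 7.41²) = √211.6585 ≈ 14.5485 mm.
Equal diagonal AOV ⇒ f₂ = f₁ · 14.5485/54.7800 = 38.3 × 0.26558 ≈ 10.1717 mm.
Vertical AOV on the new format = 2·arctan(7.41 / (2 × 10.1717)) = 2·arctan(0.36425) ≈ 40.0278°.

40.03°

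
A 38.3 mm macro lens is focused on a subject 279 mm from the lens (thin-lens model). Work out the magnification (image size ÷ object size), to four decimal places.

Thin lens: 1/f = 1/dₒ + 1/dᵢ → 1/dᵢ = 1/38.3 − 1/279 = 0.0225254 mm⁻¹, so dᵢ ≈ 44.3943 mm.
Magnification m = dᵢ/dₒ = 44.3943/279 ≈ 0.15912.

0.1591×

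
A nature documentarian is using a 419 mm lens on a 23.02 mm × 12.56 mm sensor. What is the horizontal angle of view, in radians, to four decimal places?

Angle of view α = 2·arctan(w/2f) with w = 23.02 mm and f = 419 mm.
w/2f = 0.02747; arctan(0.02747) ≈ 0.0275 rad, so α ≈ 0.0549 rad.

0.0549 rad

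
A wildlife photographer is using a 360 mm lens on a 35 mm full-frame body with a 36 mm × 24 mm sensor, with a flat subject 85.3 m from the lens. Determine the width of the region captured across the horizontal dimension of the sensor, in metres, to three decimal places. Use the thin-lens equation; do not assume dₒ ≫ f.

dₒ: 85.3 m = 85300 mm.
Similar triangles through the lens centre give W/dₒ = w/dᵢ; with 1/f = 1/dₒ + 1/dᵢ this gives W = w·(dₒ − f)/f.
W = 36 mm × (85300 − 360) / 360 = 36 × 235.9444 ≈ 8494.000 mm = 8.494 m.

8.494 m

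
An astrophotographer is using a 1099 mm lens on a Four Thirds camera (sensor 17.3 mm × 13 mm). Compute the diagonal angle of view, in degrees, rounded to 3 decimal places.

Sensor diagonal = √(17.3² + 13²) = √468.2900 ≈ 21.6400 mm.
Angle of view α = 2·arctan(d/2f) with d = 21.6400 mm and f = 1099 mm.
d/2f = 0.00985; arctan(0.00985) ≈ 0.5641°, so α ≈ 1.1282°.

1.128°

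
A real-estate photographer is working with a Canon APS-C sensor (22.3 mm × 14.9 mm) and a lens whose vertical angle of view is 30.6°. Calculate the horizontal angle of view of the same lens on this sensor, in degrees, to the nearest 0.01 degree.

44.53°

From the vertical AOV: f = 14.9 / (2·tan(15.3°)) = 14.9 / 0.54714 ≈ 27.2326 mm.
Horizontal AOV = 2·arctan(22.3 / (2 × 27.2326)) = 2·arctan(0.40944) ≈ 44.5319°.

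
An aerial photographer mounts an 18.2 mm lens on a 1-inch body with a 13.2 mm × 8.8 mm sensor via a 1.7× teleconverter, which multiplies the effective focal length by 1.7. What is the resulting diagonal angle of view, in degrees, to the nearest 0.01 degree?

28.76°

Effective focal length f = 18.2 × 1.7 = 30.94 mm.
Sensor diagonal = √(13.2² + 8.8²) = √251.6800 ≈ 15.8644 mm.
α = 2·arctan(15.864 / (2 × 30.94)) = 2·arctan(0.25637) ≈ 28.7589°.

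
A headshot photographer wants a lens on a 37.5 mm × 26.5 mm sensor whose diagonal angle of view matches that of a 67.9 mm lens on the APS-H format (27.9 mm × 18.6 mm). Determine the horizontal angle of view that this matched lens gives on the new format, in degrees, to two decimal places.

Sensor diagonal = √(27.9² + 18.6²) = √1124.3700 ≈ 33.5316 mm.
Sensor diagonal = √(37.5² + 26.5²) = √2108.5000 ≈ 45.9184 mm.
Equal diagonal AOV ⇒ f₂ = f₁ · 45.9184/33.5316 = 67.9 × 1.36941 ≈ 92.9827 mm.
Horizontal AOV on the new format = 2·arctan(37.5 / (2 × 92.9827)) = 2·arctan(0.20165) ≈ 22.8017°.

22.80°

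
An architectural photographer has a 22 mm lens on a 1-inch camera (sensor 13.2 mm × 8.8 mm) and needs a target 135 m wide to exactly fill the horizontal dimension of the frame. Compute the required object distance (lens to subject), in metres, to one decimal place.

225.0 m

W: 135 m = 135000 mm.
Magnification m = w/W = dᵢ/dₒ; combined with 1/f = 1/dₒ + 1/dᵢ this gives dₒ = f·(1 + W/w).
dₒ = 22 mm × (1 + 135000/13.2) = 22 × 10228.2727 ≈ 225022.000 mm = 225.022 m.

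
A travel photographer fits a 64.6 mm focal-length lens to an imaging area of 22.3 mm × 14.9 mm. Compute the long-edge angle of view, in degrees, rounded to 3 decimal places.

19.586°

Angle of view α = 2·arctan(w/2f) with w = 22.3 mm and f = 64.6 mm.
w/2f = 0.17260; arctan(0.17260) ≈ 9.7928°, so α ≈ 19.5856°.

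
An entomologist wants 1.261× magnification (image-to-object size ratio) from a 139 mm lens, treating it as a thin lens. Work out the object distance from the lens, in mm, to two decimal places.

249.23 mm

With m = dᵢ/dₒ and 1/f = 1/dₒ + 1/dᵢ, substituting dᵢ = m·dₒ gives 1/f = (1 + 1/m)/dₒ, hence dₒ = f·(1 + 1/m).
dₒ = 139 × (1 + 1/1.261) = 139 × 1.79302 ≈ 249.230 mm.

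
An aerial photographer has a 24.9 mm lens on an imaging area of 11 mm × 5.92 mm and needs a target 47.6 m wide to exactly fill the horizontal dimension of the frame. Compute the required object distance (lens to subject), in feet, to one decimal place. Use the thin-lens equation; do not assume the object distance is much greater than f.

353.6 ft

W: 47.6 m = 47600 mm.
Magnification m = w/W = dᵢ/dₒ; combined with 1/f = 1/dₒ + 1/dᵢ this gives dₒ = f·(1 + W/w).
dₒ = 24.9 mm × (1 + 47600/11) = 24.9 × 4328.2727 ≈ 107773.991 mm = 107773.991/304.8 ft = 353.589 ft.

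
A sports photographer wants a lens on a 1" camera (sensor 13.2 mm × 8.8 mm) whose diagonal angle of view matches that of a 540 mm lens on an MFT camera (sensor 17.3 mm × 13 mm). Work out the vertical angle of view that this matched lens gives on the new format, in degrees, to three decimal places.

Sensor diagonal = √(17.3² + 13²) = √468.2900 ≈ 21.6400 mm.
Sensor diagonal = √(13.2² + 8.8²) = √251.6800 ≈ 15.8644 mm.
Equal diagonal AOV ⇒ f₂ = f₁ · 15.8644/21.6400 = 540 × 0.73311 ≈ 395.8774 mm.
Vertical AOV on the new format = 2·arctan(8.8 / (2 × 395.8774)) = 2·arctan(0.01111) ≈ 1.2736°.

1.274°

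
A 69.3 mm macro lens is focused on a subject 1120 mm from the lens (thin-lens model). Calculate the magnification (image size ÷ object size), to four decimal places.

0.0660×

Thin lens: 1/f = 1/dₒ + 1/dᵢ → 1/dᵢ = 1/69.3 − 1/1120 = 0.0135372 mm⁻¹, so dᵢ ≈ 73.8708 mm.
Magnification m = dᵢ/dₒ = 73.8708/1120 ≈ 0.06596.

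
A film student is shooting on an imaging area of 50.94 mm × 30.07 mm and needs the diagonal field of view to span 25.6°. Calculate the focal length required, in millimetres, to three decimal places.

130.182 mm

Sensor diagonal = √(50.94² + 30.07²) = √3499.0885 ≈ 59.1531 mm.
From α = 2·arctan(d/2f) we get f = d / (2·tan(α/2)).
With d = 59.1531 mm and α/2 = 12.8°, tan(α/2) ≈ 0.22719, so f ≈ 59.1531 / 0.45439 ≈ 130.1817 mm.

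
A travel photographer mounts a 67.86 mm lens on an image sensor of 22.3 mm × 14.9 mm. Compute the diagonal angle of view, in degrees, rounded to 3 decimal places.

Sensor diagonal = √(22.3² + 14.9²) = √719.3000 ≈ 26.8198 mm.
Angle of view α = 2·arctan(d/2f) with d = 26.8198 mm and f = 67.86 mm.
d/2f = 0.19761; arctan(0.19761) ≈ 11.1783°, so α ≈ 22.3565°.

22.357°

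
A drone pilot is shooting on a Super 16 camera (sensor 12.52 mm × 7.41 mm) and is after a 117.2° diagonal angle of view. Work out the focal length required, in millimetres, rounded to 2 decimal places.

4.44 mm

Sensor diagonal = √(12.52² + 7.41²) = √211.6585 ≈ 14.5485 mm.
From α = 2·arctan(d/2f) we get f = d / (2·tan(α/2)).
With d = 14.5485 mm and α/2 = 58.6°, tan(α/2) ≈ 1.63826, so f ≈ 14.5485 / 3.27653 ≈ 4.4402 mm.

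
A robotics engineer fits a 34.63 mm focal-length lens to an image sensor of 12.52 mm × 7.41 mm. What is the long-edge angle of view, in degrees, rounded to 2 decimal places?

Angle of view α = 2·arctan(w/2f) with w = 12.52 mm and f = 34.63 mm.
w/2f = 0.18077; arctan(0.18077) ≈ 10.2466°, so α ≈ 20.4932°.

20.49°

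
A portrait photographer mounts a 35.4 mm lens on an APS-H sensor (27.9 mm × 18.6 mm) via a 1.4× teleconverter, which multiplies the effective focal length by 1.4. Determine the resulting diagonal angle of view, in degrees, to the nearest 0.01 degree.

37.38°

Effective focal length f = 35.4 × 1.4 = 49.56 mm.
Sensor diagonal = √(27.9² + 18.6²) = √1124.3700 ≈ 33.5316 mm.
α = 2·arctan(33.532 / (2 × 49.56)) = 2·arctan(0.33829) ≈ 37.3807°.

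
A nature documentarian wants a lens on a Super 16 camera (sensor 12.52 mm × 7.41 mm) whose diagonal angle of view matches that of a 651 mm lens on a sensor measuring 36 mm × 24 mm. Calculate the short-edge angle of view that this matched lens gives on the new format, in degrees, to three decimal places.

Sensor diagonal = √(36² + 24²) = √1872.0000 ≈ 43.2666 mm.
Sensor diagonal = √(12.52² + 7.41²) = √211.6585 ≈ 14.5485 mm.
Equal diagonal AOV ⇒ f₂ = f₁ · 14.5485/43.2666 = 651 × 0.33625 ≈ 218.9001 mm.
Short-edge AOV on the new format = 2·arctan(7.41 / (2 × 218.9001)) = 2·arctan(0.01693) ≈ 1.9393°.

1.939°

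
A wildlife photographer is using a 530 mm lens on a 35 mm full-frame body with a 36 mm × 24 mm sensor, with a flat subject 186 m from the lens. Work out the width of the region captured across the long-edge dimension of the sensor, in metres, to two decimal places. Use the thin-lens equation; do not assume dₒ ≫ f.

12.60 m

dₒ: 186 m = 186000 mm.
Similar triangles through the lens centre give W/dₒ = w/dᵢ; with 1/f = 1/dₒ + 1/dᵢ this gives W = w·(dₒ − f)/f.
W = 36 mm × (186000 − 530) / 530 = 36 × 349.9434 ≈ 12597.962 mm = 12.598 m.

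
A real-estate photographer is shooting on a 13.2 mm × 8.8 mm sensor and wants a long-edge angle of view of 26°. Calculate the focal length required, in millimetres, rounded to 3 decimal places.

From α = 2·arctan(w/2f) we get f = w / (2·tan(α/2)).
With w = 13.2 mm and α/2 = 13°, tan(α/2) ≈ 0.23087, so f ≈ 13.2 / 0.46174 ≈ 28.5877 mm.

28.588 mm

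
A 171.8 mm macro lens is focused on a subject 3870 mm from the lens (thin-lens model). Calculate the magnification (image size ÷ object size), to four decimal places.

0.0465×

Thin lens: 1/f = 1/dₒ + 1/dᵢ → 1/dᵢ = 1/171.8 − 1/3870 = 0.0055623 mm⁻¹, so dᵢ ≈ 179.7810 mm.
Magnification m = dᵢ/dₒ = 179.7810/3870 ≈ 0.04646.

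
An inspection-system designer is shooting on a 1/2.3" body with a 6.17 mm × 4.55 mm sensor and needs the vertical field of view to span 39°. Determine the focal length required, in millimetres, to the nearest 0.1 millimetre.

6.4 mm

From α = 2·arctan(h/2f) we get f = h / (2·tan(α/2)).
With h = 4.55 mm and α/2 = 19.5°, tan(α/2) ≈ 0.35412, so f ≈ 4.55 / 0.70824 ≈ 6.4244 mm.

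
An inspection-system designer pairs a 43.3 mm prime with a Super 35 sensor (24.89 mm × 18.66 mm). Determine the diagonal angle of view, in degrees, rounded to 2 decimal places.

Sensor diagonal = √(24.89² + 18.66²) = √967.7077 ≈ 31.1080 mm.
Angle of view α = 2·arctan(d/2f) with d = 31.1080 mm and f = 43.3 mm.
d/2f = 0.35921; arctan(0.35921) ≈ 19.7590°, so α ≈ 39.5181°.

39.52°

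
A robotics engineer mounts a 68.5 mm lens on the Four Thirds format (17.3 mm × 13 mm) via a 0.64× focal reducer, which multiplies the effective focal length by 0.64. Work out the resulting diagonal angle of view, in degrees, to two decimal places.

Effective focal length f = 68.5 × 0.64 = 43.84 mm.
Sensor diagonal = √(17.3² + 13²) = √468.2900 ≈ 21.6400 mm.
α = 2·arctan(21.640 / (2 × 43.84)) = 2·arctan(0.24681) ≈ 27.7278°.

27.73°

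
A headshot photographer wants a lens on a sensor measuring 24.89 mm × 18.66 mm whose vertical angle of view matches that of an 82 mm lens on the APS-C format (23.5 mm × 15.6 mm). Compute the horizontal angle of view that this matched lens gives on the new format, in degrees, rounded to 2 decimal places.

14.46°

Equal vertical AOV ⇒ f₂ = f₁ · 18.66/15.6 = 82 × 1.19615 ≈ 98.0846 mm.
Horizontal AOV on the new format = 2·arctan(24.89 / (2 × 98.0846)) = 2·arctan(0.12688) ≈ 14.4621°.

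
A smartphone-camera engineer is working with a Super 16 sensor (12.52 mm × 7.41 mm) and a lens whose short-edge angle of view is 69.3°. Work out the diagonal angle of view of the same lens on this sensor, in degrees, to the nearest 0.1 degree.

From the short-edge AOV: f = 7.41 / (2·tan(34.65°)) = 7.41 / 1.38229 ≈ 5.3607 mm.
Sensor diagonal = √(12.52² + 7.41²) = √211.6585 ≈ 14.5485 mm.
Diagonal AOV = 2·arctan(14.5485 / (2 × 5.3607)) = 2·arctan(1.35696) ≈ 107.2240°.

107.2°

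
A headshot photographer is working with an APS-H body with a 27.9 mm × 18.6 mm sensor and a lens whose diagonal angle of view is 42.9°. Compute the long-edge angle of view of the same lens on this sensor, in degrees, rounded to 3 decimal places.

36.207°

Sensor diagonal = √(27.9² + 18.6²) = √1124.3700 ≈ 33.5316 mm.
From the diagonal AOV: f = 33.5316 / (2·tan(21.45°)) = 33.5316 / 0.78581 ≈ 42.6717 mm.
Long-edge AOV = 2·arctan(27.9 / (2 × 42.6717)) = 2·arctan(0.32691) ≈ 36.2067°.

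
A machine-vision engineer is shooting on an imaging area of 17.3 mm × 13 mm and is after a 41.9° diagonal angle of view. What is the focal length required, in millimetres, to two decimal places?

28.26 mm

Sensor diagonal = √(17.3² + 13²) = √468.2900 ≈ 21.6400 mm.
From α = 2·arctan(d/2f) we get f = d / (2·tan(α/2)).
With d = 21.6400 mm and α/2 = 20.95°, tan(α/2) ≈ 0.38286, so f ≈ 21.6400 / 0.76573 ≈ 28.2608 mm.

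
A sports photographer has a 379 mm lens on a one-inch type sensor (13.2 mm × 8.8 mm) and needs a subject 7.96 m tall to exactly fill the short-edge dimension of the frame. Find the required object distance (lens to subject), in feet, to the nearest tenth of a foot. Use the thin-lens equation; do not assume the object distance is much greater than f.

W: 7.96 m = 7960 mm.
Magnification m = h/W = dᵢ/dₒ; combined with 1/f = 1/dₒ + 1/dᵢ this gives dₒ = f·(1 + W/h).
dₒ = 379 mm × (1 + 7960/8.8) = 379 × 905.5455 ≈ 343201.727 mm = 343201.727/304.8 ft = 1125.99 ft.

1126.0 ft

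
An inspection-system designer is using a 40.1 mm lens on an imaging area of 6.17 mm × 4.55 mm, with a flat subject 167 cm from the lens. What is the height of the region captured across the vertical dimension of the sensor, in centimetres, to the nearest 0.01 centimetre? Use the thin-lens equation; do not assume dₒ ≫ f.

18.49 cm

dₒ: 167 cm = 1670 mm.
Similar triangles through the lens centre give W/dₒ = h/dᵢ; with 1/f = 1/dₒ + 1/dᵢ this gives W = h·(dₒ − f)/f.
W = 4.55 mm × (1670 − 40.1) / 40.1 = 4.55 × 40.6459 ≈ 184.939 mm = 18.4939 cm.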